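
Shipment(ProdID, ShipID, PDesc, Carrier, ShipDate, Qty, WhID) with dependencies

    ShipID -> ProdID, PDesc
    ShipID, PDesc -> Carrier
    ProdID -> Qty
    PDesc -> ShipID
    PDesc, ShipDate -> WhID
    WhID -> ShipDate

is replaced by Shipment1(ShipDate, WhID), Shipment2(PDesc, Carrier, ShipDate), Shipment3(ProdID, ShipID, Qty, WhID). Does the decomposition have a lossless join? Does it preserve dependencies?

Lossless test (chase): Rows 1 and 3 agree on WhID; apply WhID→ShipDate and equate their ShipDate entries. No row becomes fully distinguished — the join is lossy.
Dependency preservation: the restricted closure of {ShipID} across the fragments never reaches {ProdID, PDesc}, so ShipID → ProdID, PDesc cannot be enforced without a join — not preserved.

lossy and not dependency-preserving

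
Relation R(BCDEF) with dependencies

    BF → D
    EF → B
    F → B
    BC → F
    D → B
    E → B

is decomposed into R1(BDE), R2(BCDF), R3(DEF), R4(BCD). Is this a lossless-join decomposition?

Chase test. Columns are BCDEF; row i has aⱼ where attribute j ∈ Ri, else bᵢⱼ.
Initial tableau (one row per fragment):
  row 1: a1 b12 a3 a4 b15
  row 2: a1 a2 a3 b24 a5
  row 3: b31 b32 a3 a4 a5
  row 4: a1 a2 a3 b44 b45
Rows 2 and 3 agree on F; apply F→B and equate their B entries.
Rows 2 and 4 agree on BC; apply BC→F and equate their F entries.
No row becomes fully distinguished — the join is lossy.

No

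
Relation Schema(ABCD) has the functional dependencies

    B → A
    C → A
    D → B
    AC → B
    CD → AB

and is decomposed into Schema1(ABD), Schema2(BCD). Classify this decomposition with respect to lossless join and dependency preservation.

Lossless test: (BD)⁺ = {ABD}, which contains all of one fragment — lossless.
Dependency preservation: C → A; AC → B; CD → AB are not contained in any single fragment, but the restricted closure of each left-hand side across the fragments still reaches the right-hand side; the remaining FDs each lie inside some fragment. All dependencies are preserved.

lossless and dependency-preserving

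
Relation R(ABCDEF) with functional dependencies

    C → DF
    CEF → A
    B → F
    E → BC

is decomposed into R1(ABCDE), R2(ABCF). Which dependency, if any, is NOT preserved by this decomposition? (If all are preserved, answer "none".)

C → DF: restricted closure across fragments reaches DF.
CEF → A: restricted closure across fragments reaches A.
B → F lies within R2.
E → BC lies within R1.
Every dependency is enforceable on the fragments, so the decomposition is dependency-preserving.

none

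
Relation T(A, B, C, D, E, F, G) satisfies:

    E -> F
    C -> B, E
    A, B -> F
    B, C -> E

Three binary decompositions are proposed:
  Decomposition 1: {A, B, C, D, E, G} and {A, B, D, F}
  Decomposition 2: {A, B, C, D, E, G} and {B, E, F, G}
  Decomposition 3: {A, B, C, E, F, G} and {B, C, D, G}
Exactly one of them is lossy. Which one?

Decomposition 3

Decomposition 1: common = {A, B, D}, closure = {A, B, D, F} → lossless.
Decomposition 2: common = {B, E, G}, closure = {B, E, F, G} → lossless.
Decomposition 3: common = {B, C, G}, closure = {B, C, E, F, G} → lossy.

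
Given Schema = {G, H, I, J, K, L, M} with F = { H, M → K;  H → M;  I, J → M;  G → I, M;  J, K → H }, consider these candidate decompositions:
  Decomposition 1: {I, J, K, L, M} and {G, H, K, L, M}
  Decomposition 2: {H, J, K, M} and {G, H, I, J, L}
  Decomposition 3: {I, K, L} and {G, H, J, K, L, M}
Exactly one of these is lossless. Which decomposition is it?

Decomposition 1: common = {K, L, M}, closure = {K, L, M} → lossy.
Decomposition 2: common = {H, J}, closure = {H, J, K, M} → lossless.
Decomposition 3: common = {K, L}, closure = {K, L} → lossy.

Decomposition 2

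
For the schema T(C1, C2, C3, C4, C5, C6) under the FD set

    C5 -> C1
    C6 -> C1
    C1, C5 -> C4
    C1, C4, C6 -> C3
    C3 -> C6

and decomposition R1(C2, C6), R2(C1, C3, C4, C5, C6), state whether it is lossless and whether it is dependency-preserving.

Lossless test: (C6)⁺ = {C1, C6}, which is a superkey of neither fragment — lossy.
Dependency preservation: every FD's attributes lie within a single fragment, so each can be enforced locally — preserved.

lossy but dependency-preserving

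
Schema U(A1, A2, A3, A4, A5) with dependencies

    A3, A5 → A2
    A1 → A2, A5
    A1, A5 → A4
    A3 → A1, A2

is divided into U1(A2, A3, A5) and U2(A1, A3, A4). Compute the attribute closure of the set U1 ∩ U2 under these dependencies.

A1, A2, A3, A4, A5

U1 ∩ U2 = {A3}.
A3 → A1, A2 applies, adding A1, A2
A1 → A2, A5 applies, adding A5
A1, A5 → A4 applies, adding A4
Closure: {A1, A2, A3, A4, A5}.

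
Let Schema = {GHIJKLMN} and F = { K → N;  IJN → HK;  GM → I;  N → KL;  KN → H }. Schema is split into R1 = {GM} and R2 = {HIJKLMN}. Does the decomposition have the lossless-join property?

No

Common attributes: R1 ∩ R2 = {M}.
No dependency enlarges {M}, so (M)⁺ = {M}.
The closure contains neither all of R1 = {GM} nor all of R2 = {HIJKLMN}, so the common attributes are not a superkey of either fragment. The join is lossy.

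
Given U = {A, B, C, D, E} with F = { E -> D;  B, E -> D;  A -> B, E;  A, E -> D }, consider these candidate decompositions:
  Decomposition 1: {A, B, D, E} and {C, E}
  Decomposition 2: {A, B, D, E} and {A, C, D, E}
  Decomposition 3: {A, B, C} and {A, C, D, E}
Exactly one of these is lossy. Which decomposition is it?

Decomposition 1: common = {E}, closure = {D, E} → lossy.
Decomposition 2: common = {A, D, E}, closure = {A, B, D, E} → lossless.
Decomposition 3: common = {A, C}, closure = {A, B, C, D, E} → lossless.

Decomposition 1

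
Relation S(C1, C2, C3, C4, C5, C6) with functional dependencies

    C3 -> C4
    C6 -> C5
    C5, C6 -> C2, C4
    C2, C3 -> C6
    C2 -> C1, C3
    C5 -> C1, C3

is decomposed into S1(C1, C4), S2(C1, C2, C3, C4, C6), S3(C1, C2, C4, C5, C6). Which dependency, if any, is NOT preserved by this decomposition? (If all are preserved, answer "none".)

C5 -> C1, C3

Check C5 → C1, C3: no single fragment contains all of {C1, C3, C5}, and the restricted closure of {C5} across the fragments never reaches {C1, C3}.
C3 → C4 is preserved.
C6 → C5 is preserved.
C5, C6 → C2, C4 is preserved.
C2, C3 → C6 is preserved.
C2 → C1, C3 is preserved.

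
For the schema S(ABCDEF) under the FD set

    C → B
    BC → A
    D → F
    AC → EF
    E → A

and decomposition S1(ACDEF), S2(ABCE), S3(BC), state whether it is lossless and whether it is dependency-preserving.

lossless and dependency-preserving

Lossless test (chase): Rows 1 and 2 agree on C; apply C→B and equate their B entries. Rows 1 and 3 agree on BC; apply BC→A and equate their A entries. Rows 1 and 2 agree on AC; apply AC→EF and equate their EF entries. Rows 1 and 3 agree on AC; apply AC→EF and equate their EF entries. Row 1 is now all distinguished symbols — the join is lossless.
Dependency preservation: every FD's attributes lie within a single fragment, so each can be enforced locally — preserved.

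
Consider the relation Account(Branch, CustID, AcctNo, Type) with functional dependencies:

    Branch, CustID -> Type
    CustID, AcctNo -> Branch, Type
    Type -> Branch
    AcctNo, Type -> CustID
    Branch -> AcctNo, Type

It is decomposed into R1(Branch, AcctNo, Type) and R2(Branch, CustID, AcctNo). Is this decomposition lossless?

Common attributes: R1 ∩ R2 = {Branch, AcctNo}.
Closure of {Branch, AcctNo}: Branch → AcctNo, Type applies, adding Type; AcctNo, Type → CustID applies, adding CustID. So (Branch, AcctNo)⁺ = {Branch, CustID, AcctNo, Type}.
This closure contains every attribute of R1, so R1 ∩ R2 → R1. The join is lossless.

Yes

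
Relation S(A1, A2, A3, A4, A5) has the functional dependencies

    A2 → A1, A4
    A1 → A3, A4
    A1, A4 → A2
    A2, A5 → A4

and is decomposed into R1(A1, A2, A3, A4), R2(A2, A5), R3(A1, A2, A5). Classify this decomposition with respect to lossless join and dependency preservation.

Lossless test (chase): Rows 1 and 2 agree on A2; apply A2→A1, A4 and equate their A1, A4 entries. Rows 1 and 3 agree on A2; apply A2→A1, A4 and equate their A1, A4 entries. Rows 1 and 2 agree on A1; apply A1→A3, A4 and equate their A3, A4 entries. Rows 1 and 3 agree on A1; apply A1→A3, A4 and equate their A3, A4 entries. Row 2 is now all distinguished symbols — the join is lossless.
Dependency preservation: A2, A5 → A4 is not contained in any single fragment, but the restricted closure of its left-hand side across the fragments still reaches the right-hand side; the remaining FDs each lie inside some fragment. All dependencies are preserved.

lossless and dependency-preserving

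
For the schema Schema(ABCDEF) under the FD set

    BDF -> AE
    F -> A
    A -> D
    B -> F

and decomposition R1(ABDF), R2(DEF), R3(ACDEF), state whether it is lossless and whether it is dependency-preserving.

Lossless test (chase): Rows 1 and 2 agree on F; apply F→A and equate their A entries. No row becomes fully distinguished — the join is lossy.
Dependency preservation: the restricted closure of {BDF} across the fragments never reaches {AE}, so BDF → AE cannot be enforced without a join — not preserved.

lossy and not dependency-preserving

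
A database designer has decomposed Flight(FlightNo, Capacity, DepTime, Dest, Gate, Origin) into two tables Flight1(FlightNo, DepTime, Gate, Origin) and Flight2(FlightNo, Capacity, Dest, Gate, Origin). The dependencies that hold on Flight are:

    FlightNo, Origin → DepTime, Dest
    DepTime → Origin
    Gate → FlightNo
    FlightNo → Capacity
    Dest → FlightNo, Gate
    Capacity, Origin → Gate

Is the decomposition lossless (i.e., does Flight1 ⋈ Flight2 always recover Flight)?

Yes

Common attributes: Flight1 ∩ Flight2 = {FlightNo, Gate, Origin}.
Closure of {FlightNo, Gate, Origin}: FlightNo, Origin → DepTime, Dest applies, adding DepTime, Dest; FlightNo → Capacity applies, adding Capacity. So (FlightNo, Gate, Origin)⁺ = {FlightNo, Capacity, DepTime, Dest, Gate, Origin}.
This closure contains every attribute of Flight1, so Flight1 ∩ Flight2 → Flight1. The join is lossless.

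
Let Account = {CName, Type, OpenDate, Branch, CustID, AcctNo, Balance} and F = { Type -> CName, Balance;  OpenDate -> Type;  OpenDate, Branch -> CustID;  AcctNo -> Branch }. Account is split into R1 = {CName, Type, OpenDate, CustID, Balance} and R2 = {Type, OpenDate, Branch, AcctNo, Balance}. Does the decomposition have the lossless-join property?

Common attributes: R1 ∩ R2 = {Type, OpenDate, Balance}.
Closure of {Type, OpenDate, Balance}: Type → CName, Balance applies, adding CName. So (Type, OpenDate, Balance)⁺ = {CName, Type, OpenDate, Balance}.
The closure contains neither all of R1 = {CName, Type, OpenDate, CustID, Balance} nor all of R2 = {Type, OpenDate, Branch, AcctNo, Balance}, so the common attributes are not a superkey of either fragment. The join is lossy.

No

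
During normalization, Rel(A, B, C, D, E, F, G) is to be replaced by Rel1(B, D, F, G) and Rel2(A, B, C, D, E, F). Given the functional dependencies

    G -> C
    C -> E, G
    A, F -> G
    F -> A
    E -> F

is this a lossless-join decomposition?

Common attributes: Rel1 ∩ Rel2 = {B, D, F}.
Closure of {B, D, F}: F → A applies, adding A; A, F → G applies, adding G; G → C applies, adding C; C → E, G applies, adding E. So (B, D, F)⁺ = {A, B, C, D, E, F, G}.
This closure contains every attribute of Rel1, so Rel1 ∩ Rel2 → Rel1. The join is lossless.

Yes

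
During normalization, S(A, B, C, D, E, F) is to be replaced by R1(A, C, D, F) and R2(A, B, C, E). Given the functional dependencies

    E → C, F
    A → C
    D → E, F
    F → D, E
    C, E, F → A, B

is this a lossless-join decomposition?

No

Common attributes: R1 ∩ R2 = {A, C}.
No dependency enlarges {A, C}, so (A, C)⁺ = {A, C}.
The closure contains neither all of R1 = {A, C, D, F} nor all of R2 = {A, B, C, E}, so the common attributes are not a superkey of either fragment. The join is lossy.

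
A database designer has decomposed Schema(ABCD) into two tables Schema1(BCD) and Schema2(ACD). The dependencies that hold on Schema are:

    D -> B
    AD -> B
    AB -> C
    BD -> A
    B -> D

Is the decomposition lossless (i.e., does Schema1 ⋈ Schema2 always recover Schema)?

Yes

Common attributes: Schema1 ∩ Schema2 = {CD}.
Closure of {CD}: D → B applies, adding B; BD → A applies, adding A. So (CD)⁺ = {ABCD}.
This closure contains every attribute of Schema1, so Schema1 ∩ Schema2 → Schema1. The join is lossless.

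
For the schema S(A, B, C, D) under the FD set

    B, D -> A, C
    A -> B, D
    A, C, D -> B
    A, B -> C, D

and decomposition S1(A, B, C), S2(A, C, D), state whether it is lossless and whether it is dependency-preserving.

lossless but not dependency-preserving

Lossless test: (A, C)⁺ = {A, B, C, D}, which contains all of one fragment — lossless.
Dependency preservation: the restricted closure of {B, D} across the fragments never reaches {A, C}, so B, D → A, C cannot be enforced without a join — not preserved.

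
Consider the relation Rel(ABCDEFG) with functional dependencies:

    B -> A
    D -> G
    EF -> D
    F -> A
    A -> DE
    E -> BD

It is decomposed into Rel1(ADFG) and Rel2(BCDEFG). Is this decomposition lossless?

Yes

Common attributes: Rel1 ∩ Rel2 = {DFG}.
Closure of {DFG}: F → A applies, adding A; A → DE applies, adding E; E → BD applies, adding B. So (DFG)⁺ = {ABDEFG}.
This closure contains every attribute of Rel1, so Rel1 ∩ Rel2 → Rel1. The join is lossless.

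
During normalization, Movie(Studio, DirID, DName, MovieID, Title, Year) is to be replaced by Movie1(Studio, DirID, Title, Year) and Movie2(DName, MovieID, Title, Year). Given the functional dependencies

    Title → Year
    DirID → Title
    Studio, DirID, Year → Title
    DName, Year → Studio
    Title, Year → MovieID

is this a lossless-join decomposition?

Common attributes: Movie1 ∩ Movie2 = {Title, Year}.
Closure of {Title, Year}: Title, Year → MovieID applies, adding MovieID. So (Title, Year)⁺ = {MovieID, Title, Year}.
The closure contains neither all of Movie1 = {Studio, DirID, Title, Year} nor all of Movie2 = {DName, MovieID, Title, Year}, so the common attributes are not a superkey of either fragment. The join is lossy.

No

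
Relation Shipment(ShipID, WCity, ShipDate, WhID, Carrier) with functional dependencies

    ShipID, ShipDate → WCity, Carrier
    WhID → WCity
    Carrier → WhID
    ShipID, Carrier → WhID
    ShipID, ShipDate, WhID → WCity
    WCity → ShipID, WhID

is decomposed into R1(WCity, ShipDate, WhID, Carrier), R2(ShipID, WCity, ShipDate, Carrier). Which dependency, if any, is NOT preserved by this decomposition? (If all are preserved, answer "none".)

ShipID, ShipDate → WCity, Carrier lies within R2.
WhID → WCity lies within R1.
Carrier → WhID lies within R1.
ShipID, Carrier → WhID: restricted closure across fragments reaches WhID.
ShipID, ShipDate, WhID → WCity: restricted closure across fragments reaches WCity.
WCity → ShipID, WhID: restricted closure across fragments reaches ShipID, WhID.
Every dependency is enforceable on the fragments, so the decomposition is dependency-preserving.

none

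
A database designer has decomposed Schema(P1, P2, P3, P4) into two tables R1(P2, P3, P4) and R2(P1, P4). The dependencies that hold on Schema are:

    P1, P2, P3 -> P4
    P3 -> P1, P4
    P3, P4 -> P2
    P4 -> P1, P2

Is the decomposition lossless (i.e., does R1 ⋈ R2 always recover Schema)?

Yes

Common attributes: R1 ∩ R2 = {P4}.
Closure of {P4}: P4 → P1, P2 applies, adding P1, P2. So (P4)⁺ = {P1, P2, P4}.
This closure contains every attribute of R2, so R1 ∩ R2 → R2. The join is lossless.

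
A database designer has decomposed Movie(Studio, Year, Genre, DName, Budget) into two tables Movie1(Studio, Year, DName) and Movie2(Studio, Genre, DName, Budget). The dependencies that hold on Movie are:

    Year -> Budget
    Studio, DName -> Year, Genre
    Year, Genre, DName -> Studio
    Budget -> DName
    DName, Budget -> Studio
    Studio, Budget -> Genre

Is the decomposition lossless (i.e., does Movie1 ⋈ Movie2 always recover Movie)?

Common attributes: Movie1 ∩ Movie2 = {Studio, DName}.
Closure of {Studio, DName}: Studio, DName → Year, Genre applies, adding Year, Genre; Year → Budget applies, adding Budget. So (Studio, DName)⁺ = {Studio, Year, Genre, DName, Budget}.
This closure contains every attribute of Movie1, so Movie1 ∩ Movie2 → Movie1. The join is lossless.

Yes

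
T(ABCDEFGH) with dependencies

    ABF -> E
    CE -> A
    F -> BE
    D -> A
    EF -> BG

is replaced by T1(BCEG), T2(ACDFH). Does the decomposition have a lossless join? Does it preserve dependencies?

lossy and not dependency-preserving

Lossless test: (C)⁺ = {C}, which is a superkey of neither fragment — lossy.
Dependency preservation: the restricted closure of {ABF} across the fragments never reaches {E}, so ABF → E cannot be enforced without a join — not preserved.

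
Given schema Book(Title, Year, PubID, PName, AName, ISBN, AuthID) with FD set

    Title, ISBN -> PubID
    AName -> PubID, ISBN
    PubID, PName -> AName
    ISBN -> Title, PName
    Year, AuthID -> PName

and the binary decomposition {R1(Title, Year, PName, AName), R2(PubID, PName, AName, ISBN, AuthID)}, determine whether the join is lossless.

No

Common attributes: R1 ∩ R2 = {PName, AName}.
Closure of {PName, AName}: AName → PubID, ISBN applies, adding PubID, ISBN; ISBN → Title, PName applies, adding Title. So (PName, AName)⁺ = {Title, PubID, PName, AName, ISBN}.
The closure contains neither all of R1 = {Title, Year, PName, AName} nor all of R2 = {PubID, PName, AName, ISBN, AuthID}, so the common attributes are not a superkey of either fragment. The join is lossy.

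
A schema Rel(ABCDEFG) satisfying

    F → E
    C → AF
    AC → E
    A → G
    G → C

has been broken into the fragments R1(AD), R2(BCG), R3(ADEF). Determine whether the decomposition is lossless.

Chase test. Columns are ABCDEFG; row i has aⱼ where attribute j ∈ Ri, else bᵢⱼ.
Initial tableau (one row per fragment):
  row 1: a1 b12 b13 a4 b15 b16 b17
  row 2: b21 a2 a3 b24 b25 b26 a7
  row 3: a1 b32 b33 a4 a5 a6 b37
Rows 1 and 3 agree on A; apply A→G and equate their G entries.
Rows 1 and 3 agree on G; apply G→C and equate their C entries.
Rows 1 and 3 agree on C; apply C→AF and equate their AF entries.
Rows 1 and 3 agree on AC; apply AC→E and equate their E entries.
No row becomes fully distinguished — the join is lossy.

No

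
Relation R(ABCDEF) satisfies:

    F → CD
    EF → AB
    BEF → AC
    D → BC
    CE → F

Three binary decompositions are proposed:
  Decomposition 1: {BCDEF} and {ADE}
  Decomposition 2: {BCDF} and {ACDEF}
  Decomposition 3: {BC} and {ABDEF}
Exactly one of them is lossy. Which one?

Decomposition 1: common = {DE}, closure = {ABCDEF} → lossless.
Decomposition 2: common = {CDF}, closure = {BCDF} → lossless.
Decomposition 3: common = {B}, closure = {B} → lossy.

Decomposition 3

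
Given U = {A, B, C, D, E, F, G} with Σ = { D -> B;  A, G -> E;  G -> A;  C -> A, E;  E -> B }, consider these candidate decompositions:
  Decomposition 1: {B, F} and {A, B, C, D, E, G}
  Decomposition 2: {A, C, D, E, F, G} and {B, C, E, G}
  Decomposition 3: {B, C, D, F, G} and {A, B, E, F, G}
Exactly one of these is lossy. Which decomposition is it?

Decomposition 1: common = {B}, closure = {B} → lossy.
Decomposition 2: common = {C, E, G}, closure = {A, B, C, E, G} → lossless.
Decomposition 3: common = {B, F, G}, closure = {A, B, E, F, G} → lossless.

Decomposition 1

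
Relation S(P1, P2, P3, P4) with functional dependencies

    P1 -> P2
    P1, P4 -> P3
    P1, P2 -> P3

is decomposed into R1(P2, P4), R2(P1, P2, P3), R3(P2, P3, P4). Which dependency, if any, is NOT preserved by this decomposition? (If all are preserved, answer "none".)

none

P1 → P2 lies within R2.
P1, P4 → P3: restricted closure across fragments reaches P3.
P1, P2 → P3 lies within R2.
Every dependency is enforceable on the fragments, so the decomposition is dependency-preserving.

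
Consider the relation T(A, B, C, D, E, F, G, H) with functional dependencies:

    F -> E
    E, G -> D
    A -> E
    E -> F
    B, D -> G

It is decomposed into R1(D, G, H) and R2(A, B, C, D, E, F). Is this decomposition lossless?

Common attributes: R1 ∩ R2 = {D}.
No dependency enlarges {D}, so (D)⁺ = {D}.
The closure contains neither all of R1 = {D, G, H} nor all of R2 = {A, B, C, D, E, F}, so the common attributes are not a superkey of either fragment. The join is lossy.

No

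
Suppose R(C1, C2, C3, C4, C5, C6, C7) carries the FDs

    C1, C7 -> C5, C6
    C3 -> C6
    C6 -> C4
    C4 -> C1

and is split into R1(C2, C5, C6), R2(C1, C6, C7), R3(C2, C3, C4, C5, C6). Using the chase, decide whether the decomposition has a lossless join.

Chase test. Columns are C1, C2, C3, C4, C5, C6, C7; row i has aⱼ where attribute j ∈ Ri, else bᵢⱼ.
Initial tableau (one row per fragment):
  row 1: b11 a2 b13 b14 a5 a6 b17
  row 2: a1 b22 b23 b24 b25 a6 a7
  row 3: b31 a2 a3 a4 a5 a6 b37
Rows 1 and 2 agree on C6; apply C6→C4 and equate their C4 entries.
Rows 1 and 3 agree on C6; apply C6→C4 and equate their C4 entries.
Rows 1 and 2 agree on C4; apply C4→C1 and equate their C1 entries.
Rows 1 and 3 agree on C4; apply C4→C1 and equate their C1 entries.
No row becomes fully distinguished — the join is lossy.

No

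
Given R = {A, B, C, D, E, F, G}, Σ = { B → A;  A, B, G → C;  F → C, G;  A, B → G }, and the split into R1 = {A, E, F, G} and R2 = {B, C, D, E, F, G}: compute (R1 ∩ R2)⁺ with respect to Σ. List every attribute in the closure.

C, E, F, G

R1 ∩ R2 = {E, F, G}.
F → C, G applies, adding C
Closure: {C, E, F, G}.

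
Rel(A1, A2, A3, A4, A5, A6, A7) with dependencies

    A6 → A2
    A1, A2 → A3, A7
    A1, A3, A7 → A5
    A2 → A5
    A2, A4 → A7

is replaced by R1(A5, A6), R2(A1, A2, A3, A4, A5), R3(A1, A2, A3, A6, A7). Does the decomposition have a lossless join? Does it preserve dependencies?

lossy and not dependency-preserving

Lossless test (chase): Rows 1 and 3 agree on A6; apply A6→A2 and equate their A2 entries. Rows 2 and 3 agree on A1, A2; apply A1, A2→A3, A7 and equate their A3, A7 entries. Rows 2 and 3 agree on A1, A3, A7; apply A1, A3, A7→A5 and equate their A5 entries. No row becomes fully distinguished — the join is lossy.
Dependency preservation: the restricted closure of {A1, A3, A7} across the fragments never reaches {A5}, so A1, A3, A7 → A5 cannot be enforced without a join — not preserved.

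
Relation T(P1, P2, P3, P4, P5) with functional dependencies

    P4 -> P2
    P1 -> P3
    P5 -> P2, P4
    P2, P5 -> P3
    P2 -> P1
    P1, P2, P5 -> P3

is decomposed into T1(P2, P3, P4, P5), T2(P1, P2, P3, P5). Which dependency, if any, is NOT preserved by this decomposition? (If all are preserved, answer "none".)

none

P4 → P2 lies within T1.
P1 → P3 lies within T2.
P5 → P2, P4 lies within T1.
P2, P5 → P3 lies within T1.
P2 → P1 lies within T2.
P1, P2, P5 → P3 lies within T2.
Every dependency is enforceable on the fragments, so the decomposition is dependency-preserving.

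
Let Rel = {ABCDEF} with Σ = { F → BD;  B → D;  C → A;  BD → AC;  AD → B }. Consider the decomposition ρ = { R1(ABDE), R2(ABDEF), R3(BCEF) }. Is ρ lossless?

Yes

Chase test. Columns are ABCDEF; row i has aⱼ where attribute j ∈ Ri, else bᵢⱼ.
Initial tableau (one row per fragment):
  row 1: a1 a2 b13 a4 a5 b16
  row 2: a1 a2 b23 a4 a5 a6
  row 3: b31 a2 a3 b34 a5 a6
Rows 2 and 3 agree on F; apply F→BD and equate their BD entries.
Rows 1 and 2 agree on BD; apply BD→AC and equate their AC entries.
Rows 1 and 3 agree on BD; apply BD→AC and equate their AC entries.
Row 2 is now all distinguished symbols — the join is lossless.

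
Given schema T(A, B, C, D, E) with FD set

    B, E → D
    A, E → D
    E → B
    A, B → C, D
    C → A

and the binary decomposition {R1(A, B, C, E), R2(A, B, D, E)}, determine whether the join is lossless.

Yes

Common attributes: R1 ∩ R2 = {A, B, E}.
Closure of {A, B, E}: B, E → D applies, adding D; A, B → C, D applies, adding C. So (A, B, E)⁺ = {A, B, C, D, E}.
This closure contains every attribute of R1, so R1 ∩ R2 → R1. The join is lossless.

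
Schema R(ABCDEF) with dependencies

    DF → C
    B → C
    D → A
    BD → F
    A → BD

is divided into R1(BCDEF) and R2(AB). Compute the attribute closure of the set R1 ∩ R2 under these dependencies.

R1 ∩ R2 = {B}.
B → C applies, adding C
Closure: {BC}.

BC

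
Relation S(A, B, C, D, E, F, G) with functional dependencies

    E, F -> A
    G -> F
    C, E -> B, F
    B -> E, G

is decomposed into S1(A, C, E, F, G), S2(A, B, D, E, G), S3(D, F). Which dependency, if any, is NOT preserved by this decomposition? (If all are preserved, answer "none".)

C, E -> B, F

Check C, E → B, F: no single fragment contains all of {B, C, E, F}, and the restricted closure of {C, E} across the fragments never reaches {B, F}.
E, F → A is preserved.
G → F is preserved.
B → E, G is preserved.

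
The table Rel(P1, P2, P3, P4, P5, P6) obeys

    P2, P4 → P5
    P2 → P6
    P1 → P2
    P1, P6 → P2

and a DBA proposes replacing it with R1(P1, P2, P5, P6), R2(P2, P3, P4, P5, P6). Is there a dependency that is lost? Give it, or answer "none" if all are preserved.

P2, P4 → P5 lies within R2.
P2 → P6 lies within R1.
P1 → P2 lies within R1.
P1, P6 → P2 lies within R1.
Every dependency is enforceable on the fragments, so the decomposition is dependency-preserving.

none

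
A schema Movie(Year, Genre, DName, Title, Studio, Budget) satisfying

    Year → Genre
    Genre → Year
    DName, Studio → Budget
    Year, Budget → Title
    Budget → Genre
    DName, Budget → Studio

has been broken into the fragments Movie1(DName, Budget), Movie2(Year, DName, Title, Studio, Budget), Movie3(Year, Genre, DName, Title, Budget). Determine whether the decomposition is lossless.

Yes

Chase test. Columns are Year, Genre, DName, Title, Studio, Budget; row i has aⱼ where attribute j ∈ Moviei, else bᵢⱼ.
Initial tableau (one row per fragment):
  row 1: b11 b12 a3 b14 b15 a6
  row 2: a1 b22 a3 a4 a5 a6
  row 3: a1 a2 a3 a4 b35 a6
Rows 2 and 3 agree on Year; apply Year→Genre and equate their Genre entries.
Rows 1 and 2 agree on Budget; apply Budget→Genre and equate their Genre entries.
Rows 1 and 2 agree on DName, Budget; apply DName, Budget→Studio and equate their Studio entries.
Rows 1 and 3 agree on DName, Budget; apply DName, Budget→Studio and equate their Studio entries.
Rows 1 and 2 agree on Genre; apply Genre→Year and equate their Year entries.
Rows 1 and 2 agree on Year, Budget; apply Year, Budget→Title and equate their Title entries.
Row 1 is now all distinguished symbols — the join is lossless.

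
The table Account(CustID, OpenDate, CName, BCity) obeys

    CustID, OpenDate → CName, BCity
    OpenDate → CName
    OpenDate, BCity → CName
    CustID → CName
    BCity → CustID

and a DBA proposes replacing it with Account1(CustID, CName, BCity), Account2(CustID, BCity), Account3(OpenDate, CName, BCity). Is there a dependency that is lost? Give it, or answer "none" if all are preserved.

Check CustID, OpenDate → CName, BCity: no single fragment contains all of {CustID, OpenDate, CName, BCity}, and the restricted closure of {CustID, OpenDate} across the fragments never reaches {CName, BCity}.
OpenDate → CName is preserved.
OpenDate, BCity → CName is preserved.
CustID → CName is preserved.
BCity → CustID is preserved.

CustID, OpenDate → CName, BCity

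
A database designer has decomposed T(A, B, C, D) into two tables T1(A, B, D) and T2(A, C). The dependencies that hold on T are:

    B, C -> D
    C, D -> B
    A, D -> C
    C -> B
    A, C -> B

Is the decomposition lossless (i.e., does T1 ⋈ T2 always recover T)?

Common attributes: T1 ∩ T2 = {A}.
No dependency enlarges {A}, so (A)⁺ = {A}.
The closure contains neither all of T1 = {A, B, D} nor all of T2 = {A, C}, so the common attributes are not a superkey of either fragment. The join is lossy.

No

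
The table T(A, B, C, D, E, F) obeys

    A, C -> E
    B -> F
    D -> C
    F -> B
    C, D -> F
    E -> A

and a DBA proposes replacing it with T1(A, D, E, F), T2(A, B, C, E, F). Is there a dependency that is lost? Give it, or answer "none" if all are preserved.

Check D → C: no single fragment contains all of {C, D}, and the restricted closure of {D} across the fragments never reaches {C}.
A, C → E is preserved.
B → F is preserved.
F → B is preserved.
C, D → F is preserved.
E → A is preserved.

D -> C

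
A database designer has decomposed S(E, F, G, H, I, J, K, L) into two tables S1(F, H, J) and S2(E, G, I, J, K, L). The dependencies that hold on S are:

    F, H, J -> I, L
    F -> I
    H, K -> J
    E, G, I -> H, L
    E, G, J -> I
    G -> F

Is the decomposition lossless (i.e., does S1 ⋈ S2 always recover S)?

No

Common attributes: S1 ∩ S2 = {J}.
No dependency enlarges {J}, so (J)⁺ = {J}.
The closure contains neither all of S1 = {F, H, J} nor all of S2 = {E, G, I, J, K, L}, so the common attributes are not a superkey of either fragment. The join is lossy.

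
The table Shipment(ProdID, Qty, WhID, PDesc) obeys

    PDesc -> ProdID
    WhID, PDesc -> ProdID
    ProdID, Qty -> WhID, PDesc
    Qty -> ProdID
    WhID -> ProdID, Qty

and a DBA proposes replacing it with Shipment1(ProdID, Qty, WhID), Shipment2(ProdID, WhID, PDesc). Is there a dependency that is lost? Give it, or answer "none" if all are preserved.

PDesc → ProdID lies within Shipment2.
WhID, PDesc → ProdID lies within Shipment2.
ProdID, Qty → WhID, PDesc: restricted closure across fragments reaches WhID, PDesc.
Qty → ProdID lies within Shipment1.
WhID → ProdID, Qty lies within Shipment1.
Every dependency is enforceable on the fragments, so the decomposition is dependency-preserving.

none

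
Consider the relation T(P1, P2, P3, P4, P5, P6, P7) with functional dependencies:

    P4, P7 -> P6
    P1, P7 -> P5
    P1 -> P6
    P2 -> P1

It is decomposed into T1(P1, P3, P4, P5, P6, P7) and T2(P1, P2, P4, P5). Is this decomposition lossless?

No

Common attributes: T1 ∩ T2 = {P1, P4, P5}.
Closure of {P1, P4, P5}: P1 → P6 applies, adding P6. So (P1, P4, P5)⁺ = {P1, P4, P5, P6}.
The closure contains neither all of T1 = {P1, P3, P4, P5, P6, P7} nor all of T2 = {P1, P2, P4, P5}, so the common attributes are not a superkey of either fragment. The join is lossy.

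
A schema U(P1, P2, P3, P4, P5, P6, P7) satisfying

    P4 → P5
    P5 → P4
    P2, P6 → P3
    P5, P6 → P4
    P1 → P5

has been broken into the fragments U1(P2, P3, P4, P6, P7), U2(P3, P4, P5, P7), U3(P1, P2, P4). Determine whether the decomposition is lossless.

No

Chase test. Columns are P1, P2, P3, P4, P5, P6, P7; row i has aⱼ where attribute j ∈ Ui, else bᵢⱼ.
Initial tableau (one row per fragment):
  row 1: b11 a2 a3 a4 b15 a6 a7
  row 2: b21 b22 a3 a4 a5 b26 a7
  row 3: a1 a2 b33 a4 b35 b36 b37
Rows 1 and 2 agree on P4; apply P4→P5 and equate their P5 entries.
Rows 1 and 3 agree on P4; apply P4→P5 and equate their P5 entries.
No row becomes fully distinguished — the join is lossy.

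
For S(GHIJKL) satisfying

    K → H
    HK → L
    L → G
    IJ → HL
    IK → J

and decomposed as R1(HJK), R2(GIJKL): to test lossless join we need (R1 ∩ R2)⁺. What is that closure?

GHJKL

R1 ∩ R2 = {JK}.
K → H applies, adding H
HK → L applies, adding L
L → G applies, adding G
Closure: {GHJKL}.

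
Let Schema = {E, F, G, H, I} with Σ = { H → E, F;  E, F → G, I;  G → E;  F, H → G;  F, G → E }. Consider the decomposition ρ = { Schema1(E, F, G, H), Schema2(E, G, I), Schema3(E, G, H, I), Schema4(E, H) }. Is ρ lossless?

Chase test. Columns are E, F, G, H, I; row i has aⱼ where attribute j ∈ Schemai, else bᵢⱼ.
Initial tableau (one row per fragment):
  row 1: a1 a2 a3 a4 b15
  row 2: a1 b22 a3 b24 a5
  row 3: a1 b32 a3 a4 a5
  row 4: a1 b42 b43 a4 b45
Rows 1 and 3 agree on H; apply H→E, F and equate their E, F entries.
Rows 1 and 4 agree on H; apply H→E, F and equate their E, F entries.
Rows 1 and 3 agree on E, F; apply E, F→G, I and equate their G, I entries.
Rows 1 and 4 agree on E, F; apply E, F→G, I and equate their G, I entries.
Row 1 is now all distinguished symbols — the join is lossless.

Yes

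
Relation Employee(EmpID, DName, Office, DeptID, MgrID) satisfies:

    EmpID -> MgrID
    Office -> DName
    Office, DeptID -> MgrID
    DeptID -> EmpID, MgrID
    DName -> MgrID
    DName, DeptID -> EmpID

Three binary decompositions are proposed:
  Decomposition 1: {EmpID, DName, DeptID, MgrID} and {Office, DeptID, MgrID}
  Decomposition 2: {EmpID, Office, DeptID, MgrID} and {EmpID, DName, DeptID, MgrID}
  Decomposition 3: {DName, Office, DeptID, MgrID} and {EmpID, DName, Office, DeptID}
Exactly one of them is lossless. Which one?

Decomposition 3

Decomposition 1: common = {DeptID, MgrID}, closure = {EmpID, DeptID, MgrID} → lossy.
Decomposition 2: common = {EmpID, DeptID, MgrID}, closure = {EmpID, DeptID, MgrID} → lossy.
Decomposition 3: common = {DName, Office, DeptID}, closure = {EmpID, DName, Office, DeptID, MgrID} → lossless.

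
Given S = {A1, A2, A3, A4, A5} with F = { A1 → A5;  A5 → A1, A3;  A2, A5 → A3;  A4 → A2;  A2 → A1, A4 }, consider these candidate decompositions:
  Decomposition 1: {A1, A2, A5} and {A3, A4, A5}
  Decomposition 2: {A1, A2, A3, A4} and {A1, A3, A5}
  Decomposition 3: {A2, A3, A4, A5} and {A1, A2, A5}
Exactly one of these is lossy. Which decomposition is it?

Decomposition 1: common = {A5}, closure = {A1, A3, A5} → lossy.
Decomposition 2: common = {A1, A3}, closure = {A1, A3, A5} → lossless.
Decomposition 3: common = {A2, A5}, closure = {A1, A2, A3, A4, A5} → lossless.

Decomposition 1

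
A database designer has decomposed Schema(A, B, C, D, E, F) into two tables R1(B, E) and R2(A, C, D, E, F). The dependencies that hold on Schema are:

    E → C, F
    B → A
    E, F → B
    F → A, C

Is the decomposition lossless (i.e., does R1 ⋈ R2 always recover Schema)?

Common attributes: R1 ∩ R2 = {E}.
Closure of {E}: E → C, F applies, adding C, F; E, F → B applies, adding B; F → A, C applies, adding A. So (E)⁺ = {A, B, C, E, F}.
This closure contains every attribute of R1, so R1 ∩ R2 → R1. The join is lossless.

Yes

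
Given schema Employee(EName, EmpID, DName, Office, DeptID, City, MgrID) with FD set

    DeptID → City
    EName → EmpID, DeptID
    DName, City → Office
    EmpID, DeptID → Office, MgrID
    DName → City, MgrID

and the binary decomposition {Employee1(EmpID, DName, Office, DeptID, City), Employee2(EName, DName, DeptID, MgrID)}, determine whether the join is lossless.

No

Common attributes: Employee1 ∩ Employee2 = {DName, DeptID}.
Closure of {DName, DeptID}: DeptID → City applies, adding City; DName, City → Office applies, adding Office; DName → City, MgrID applies, adding MgrID. So (DName, DeptID)⁺ = {DName, Office, DeptID, City, MgrID}.
The closure contains neither all of Employee1 = {EmpID, DName, Office, DeptID, City} nor all of Employee2 = {EName, DName, DeptID, MgrID}, so the common attributes are not a superkey of either fragment. The join is lossy.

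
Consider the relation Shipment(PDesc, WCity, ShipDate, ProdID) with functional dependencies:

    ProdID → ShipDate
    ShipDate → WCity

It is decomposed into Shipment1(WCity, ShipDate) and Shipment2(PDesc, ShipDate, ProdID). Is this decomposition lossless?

Common attributes: Shipment1 ∩ Shipment2 = {ShipDate}.
Closure of {ShipDate}: ShipDate → WCity applies, adding WCity. So (ShipDate)⁺ = {WCity, ShipDate}.
This closure contains every attribute of Shipment1, so Shipment1 ∩ Shipment2 → Shipment1. The join is lossless.

Yes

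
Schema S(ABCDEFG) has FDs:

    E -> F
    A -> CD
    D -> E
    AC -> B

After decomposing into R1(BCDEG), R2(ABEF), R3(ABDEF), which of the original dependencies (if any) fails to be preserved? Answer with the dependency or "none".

A -> CD

Check A → CD: no single fragment contains all of {ACD}, and the restricted closure of {A} across the fragments never reaches {CD}.
E → F is preserved.
D → E is preserved.
AC → B is preserved.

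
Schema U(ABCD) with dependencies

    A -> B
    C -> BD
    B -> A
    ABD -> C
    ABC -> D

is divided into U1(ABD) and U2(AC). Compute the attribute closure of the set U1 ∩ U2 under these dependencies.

U1 ∩ U2 = {A}.
A → B applies, adding B
Closure: {AB}.

AB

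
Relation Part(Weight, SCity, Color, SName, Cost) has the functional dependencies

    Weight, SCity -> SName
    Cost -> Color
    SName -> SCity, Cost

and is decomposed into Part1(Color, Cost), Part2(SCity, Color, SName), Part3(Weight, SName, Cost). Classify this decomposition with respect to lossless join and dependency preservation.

lossless but not dependency-preserving

Lossless test (chase): Rows 1 and 3 agree on Cost; apply Cost→Color and equate their Color entries. Rows 2 and 3 agree on SName; apply SName→SCity, Cost and equate their SCity, Cost entries. Row 3 is now all distinguished symbols — the join is lossless.
Dependency preservation: the restricted closure of {Weight, SCity} across the fragments never reaches {SName}, so Weight, SCity → SName cannot be enforced without a join — not preserved.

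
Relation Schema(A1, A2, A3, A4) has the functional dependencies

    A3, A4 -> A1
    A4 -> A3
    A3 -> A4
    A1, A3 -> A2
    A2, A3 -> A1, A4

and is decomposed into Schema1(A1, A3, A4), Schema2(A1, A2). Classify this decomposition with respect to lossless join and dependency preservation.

Lossless test: (A1)⁺ = {A1}, which is a superkey of neither fragment — lossy.
Dependency preservation: the restricted closure of {A1, A3} across the fragments never reaches {A2}, so A1, A3 → A2 cannot be enforced without a join — not preserved.

lossy and not dependency-preserving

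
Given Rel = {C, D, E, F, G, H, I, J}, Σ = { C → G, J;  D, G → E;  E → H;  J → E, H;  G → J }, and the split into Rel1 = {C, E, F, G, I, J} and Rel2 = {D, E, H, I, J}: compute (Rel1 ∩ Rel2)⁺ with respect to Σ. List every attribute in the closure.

Rel1 ∩ Rel2 = {E, I, J}.
E → H applies, adding H
Closure: {E, H, I, J}.

E, H, I, J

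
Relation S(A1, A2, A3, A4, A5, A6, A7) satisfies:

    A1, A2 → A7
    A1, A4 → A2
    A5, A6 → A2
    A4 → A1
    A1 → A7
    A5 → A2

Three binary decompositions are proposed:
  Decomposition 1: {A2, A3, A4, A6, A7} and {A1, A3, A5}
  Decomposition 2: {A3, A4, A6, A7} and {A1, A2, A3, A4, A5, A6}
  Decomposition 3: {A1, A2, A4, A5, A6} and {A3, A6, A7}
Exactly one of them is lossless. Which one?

Decomposition 2

Decomposition 1: common = {A3}, closure = {A3} → lossy.
Decomposition 2: common = {A3, A4, A6}, closure = {A1, A2, A3, A4, A6, A7} → lossless.
Decomposition 3: common = {A6}, closure = {A6} → lossy.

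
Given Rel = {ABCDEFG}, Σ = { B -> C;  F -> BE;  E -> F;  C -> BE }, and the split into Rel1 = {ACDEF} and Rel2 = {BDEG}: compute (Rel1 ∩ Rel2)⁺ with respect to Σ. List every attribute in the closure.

Rel1 ∩ Rel2 = {DE}.
E → F applies, adding F
F → BE applies, adding B
B → C applies, adding C
Closure: {BCDEF}.

BCDEF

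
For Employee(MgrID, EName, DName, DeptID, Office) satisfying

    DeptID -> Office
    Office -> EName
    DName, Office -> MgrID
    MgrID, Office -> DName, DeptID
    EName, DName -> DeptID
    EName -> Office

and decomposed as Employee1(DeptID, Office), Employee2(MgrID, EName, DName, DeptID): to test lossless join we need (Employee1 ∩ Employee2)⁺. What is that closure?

Employee1 ∩ Employee2 = {DeptID}.
DeptID → Office applies, adding Office
Office → EName applies, adding EName
Closure: {EName, DeptID, Office}.

EName, DeptID, Office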